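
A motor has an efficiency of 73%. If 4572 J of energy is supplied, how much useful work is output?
W_out = η × W_in = 0.73 × 4572 = 3337.6 J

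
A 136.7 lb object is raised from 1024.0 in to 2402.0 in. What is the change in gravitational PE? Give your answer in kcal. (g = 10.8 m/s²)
ΔPE = mg(h₂ − h₁) = 62.01 kg × 10.8 m/s² × (61.01 − 26.01) m = 2.344e+04 J = 5.602 kcal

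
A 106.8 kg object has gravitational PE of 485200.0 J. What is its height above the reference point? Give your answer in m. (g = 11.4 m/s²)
PE = mgh → h = PE/(mg) = 4.852e+05 J / (106.8 kg × 11.4 m/s²) = 398.5 m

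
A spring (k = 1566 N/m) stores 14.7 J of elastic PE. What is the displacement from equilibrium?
PE = ½kx² → x = √(2PE/k) = √(2×14.7/1566) = 0.137 m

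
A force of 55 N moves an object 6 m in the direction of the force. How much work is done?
W = Fd = 55×6 = 330.0 J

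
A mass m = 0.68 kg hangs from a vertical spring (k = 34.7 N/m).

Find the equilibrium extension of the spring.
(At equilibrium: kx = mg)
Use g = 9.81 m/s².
x_eq = mg/k = 0.68×9.81/34.7 = 0.1922 m = 19.22 cm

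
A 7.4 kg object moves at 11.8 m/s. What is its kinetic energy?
KE = ½mv² = ½×7.4×11.8² = 515.188 J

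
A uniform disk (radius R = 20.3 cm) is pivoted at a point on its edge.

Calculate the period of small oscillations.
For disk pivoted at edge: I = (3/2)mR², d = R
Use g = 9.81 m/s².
I/m = (3/2)R² = 0.06181 m²; d = R = 0.203 m
T = 2π√((3/2)R²/(gR)) = 2π√(3R/(2g)) = 1.107 s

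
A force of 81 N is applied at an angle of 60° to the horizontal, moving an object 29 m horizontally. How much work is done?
W = Fd cosθ = 81×29×cos(60°) = 1174.5 J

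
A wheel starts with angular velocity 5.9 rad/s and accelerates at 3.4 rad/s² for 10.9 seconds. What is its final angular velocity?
ω = ω₀ + αt = 5.9 + 3.4 × 10.9 = 42.96 rad/s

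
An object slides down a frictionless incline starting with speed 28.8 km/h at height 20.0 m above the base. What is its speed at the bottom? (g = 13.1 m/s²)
½mv₀² + mgh = ½mv² → v = √(v₀² + 2gh) = √(8² + 2×13.1×20) = 24.25 m/s = 87.3 km/h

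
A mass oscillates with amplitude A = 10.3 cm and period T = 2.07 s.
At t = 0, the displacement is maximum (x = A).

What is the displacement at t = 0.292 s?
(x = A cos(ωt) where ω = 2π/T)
ω = 2π/T = 2π/2.07 = 3.035 rad/s
x = A cos(ωt) = 10.3×cos(3.035×0.292) = 6.512 cm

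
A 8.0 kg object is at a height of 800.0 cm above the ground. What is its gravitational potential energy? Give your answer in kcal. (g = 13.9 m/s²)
PE = mgh = 8 kg × 13.9 m/s² × 8 m = 889.6 J = 0.2126 kcal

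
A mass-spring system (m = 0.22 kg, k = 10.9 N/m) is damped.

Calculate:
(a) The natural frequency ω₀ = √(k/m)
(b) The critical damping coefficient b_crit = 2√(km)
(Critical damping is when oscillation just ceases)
ω₀ = √(k/m) = √(10.9/0.22) = 7.039 rad/s
b_crit = 2√(km) = 2√(10.9×0.22) = 3.097 kg/s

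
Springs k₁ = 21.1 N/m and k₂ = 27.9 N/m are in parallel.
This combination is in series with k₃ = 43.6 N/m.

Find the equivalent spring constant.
k₁₂ = k₁ + k₂ = 49 N/m (parallel)
1/k_eq = 1/k₁₂ + 1/k₃ → k_eq = 23.07 N/m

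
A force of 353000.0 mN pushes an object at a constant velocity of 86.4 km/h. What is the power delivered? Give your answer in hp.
P = Fv = 353 N × 24 m/s = 8472 W = 11.36 hp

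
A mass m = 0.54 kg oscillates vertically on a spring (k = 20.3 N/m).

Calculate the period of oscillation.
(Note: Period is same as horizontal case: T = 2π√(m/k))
T = 2π√(m/k) = 2π√(0.54/20.3) = 1.025 s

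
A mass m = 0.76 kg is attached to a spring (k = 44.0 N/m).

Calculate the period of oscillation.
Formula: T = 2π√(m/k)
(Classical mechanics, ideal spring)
T = 2π√(m/k) = 2π√(0.76/44.0) = 0.8258 s; f = 1/T = 1.211 Hz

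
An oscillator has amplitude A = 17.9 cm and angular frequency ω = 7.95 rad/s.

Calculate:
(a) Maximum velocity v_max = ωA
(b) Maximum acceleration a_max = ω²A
v_max = ωA = 7.95×0.179 = 1.423 m/s
a_max = ω²A = 7.95²×0.179 = 11.31 m/s²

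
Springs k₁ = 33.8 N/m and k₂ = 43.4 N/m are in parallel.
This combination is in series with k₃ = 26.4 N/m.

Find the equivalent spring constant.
k₁₂ = k₁ + k₂ = 77.2 N/m (parallel)
1/k_eq = 1/k₁₂ + 1/k₃ → k_eq = 19.67 N/m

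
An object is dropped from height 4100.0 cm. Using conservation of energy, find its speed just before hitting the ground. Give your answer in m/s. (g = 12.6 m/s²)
mgh = ½mv² → v = √(2gh) = √(2×12.6×41) = 32.14 m/s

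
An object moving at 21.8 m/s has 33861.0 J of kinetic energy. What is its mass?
KE = ½mv² → m = 2KE/v² = 2×33861.0/21.8² = 142.5 kg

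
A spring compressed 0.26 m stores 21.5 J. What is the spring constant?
PE = ½kx² → k = 2PE/x² = 2×21.5/0.26² = 636.1 N/m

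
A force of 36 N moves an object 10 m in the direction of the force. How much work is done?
W = Fd = 36×10 = 360.0 J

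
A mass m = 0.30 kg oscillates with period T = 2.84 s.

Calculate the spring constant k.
T = 2π√(m/k) → k = m(2π/T)² = 0.3×(2π/2.84)² = 1.468 N/m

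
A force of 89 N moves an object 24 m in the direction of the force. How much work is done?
W = Fd = 89×24 = 2136.0 J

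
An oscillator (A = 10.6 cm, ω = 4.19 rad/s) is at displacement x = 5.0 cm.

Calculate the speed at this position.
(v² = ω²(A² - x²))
v = ω√(A² − x²) = 4.19×√(0.106² − 0.05²) = 0.3916 m/s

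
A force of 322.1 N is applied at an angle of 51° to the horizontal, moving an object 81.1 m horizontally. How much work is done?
W = Fd cosθ = 322.1×81.1×cos(51°) = 16439.0 J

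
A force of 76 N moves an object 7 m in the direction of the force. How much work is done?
W = Fd = 76×7 = 532.0 J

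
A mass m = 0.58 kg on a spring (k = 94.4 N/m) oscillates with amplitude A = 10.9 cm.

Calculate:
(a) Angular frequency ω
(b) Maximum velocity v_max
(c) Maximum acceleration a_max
ω = √(k/m) = √(94.4/0.58) = 12.76 rad/s
v_max = ωA = 12.76×0.109 = 1.391 m/s
a_max = ω²A = 12.76²×0.109 = 17.74 m/s²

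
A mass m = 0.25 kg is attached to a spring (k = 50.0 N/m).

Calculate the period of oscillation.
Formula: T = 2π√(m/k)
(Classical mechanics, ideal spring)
T = 2π√(m/k) = 2π√(0.25/50.0) = 0.4443 s; f = 1/T = 2.251 Hz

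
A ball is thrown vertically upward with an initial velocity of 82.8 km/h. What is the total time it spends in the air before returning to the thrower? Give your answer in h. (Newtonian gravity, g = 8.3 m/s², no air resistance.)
t_total = 2v₀/g (with unit conversion) = 0.001539 h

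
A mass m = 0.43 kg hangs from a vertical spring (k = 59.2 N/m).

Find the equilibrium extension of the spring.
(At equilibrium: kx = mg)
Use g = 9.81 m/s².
x_eq = mg/k = 0.43×9.81/59.2 = 0.07126 m = 7.126 cm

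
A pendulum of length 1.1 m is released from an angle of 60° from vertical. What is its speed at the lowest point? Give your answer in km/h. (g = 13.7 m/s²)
h = L(1 − cosθ) = 1.1×(1 − cos60°) = 0.55 m
v = √(2gh) = √(2×13.7×0.55) = 3.882 m/s = 13.98 km/h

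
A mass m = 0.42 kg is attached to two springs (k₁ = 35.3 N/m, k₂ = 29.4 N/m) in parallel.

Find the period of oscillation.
k_eq = k₁+k₂ = 64.7 N/m
T = 2π√(m/k_eq) = 2π√(0.42/64.7) = 0.5062 s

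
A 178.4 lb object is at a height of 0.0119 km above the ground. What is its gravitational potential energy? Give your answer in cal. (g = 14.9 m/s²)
PE = mgh = 80.92 kg × 14.9 m/s² × 11.9 m = 1.435e+04 J = 3429.0 cal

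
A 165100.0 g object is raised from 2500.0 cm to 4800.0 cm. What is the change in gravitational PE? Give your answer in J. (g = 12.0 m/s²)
ΔPE = mg(h₂ − h₁) = 165.1 kg × 12.0 m/s² × (48 − 25) m = 4.557e+04 J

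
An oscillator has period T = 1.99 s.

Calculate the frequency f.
f = 1/T = 1/1.99 = 0.5025 Hz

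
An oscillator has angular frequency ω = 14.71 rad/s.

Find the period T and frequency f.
T = 2π/ω = 2π/14.71 = 0.4271 s; f = ω/2π = 2.341 Hz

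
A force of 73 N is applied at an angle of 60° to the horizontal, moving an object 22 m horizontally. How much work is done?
W = Fd cosθ = 73×22×cos(60°) = 803.0 J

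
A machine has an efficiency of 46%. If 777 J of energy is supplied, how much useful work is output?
W_out = η × W_in = 0.46 × 777 = 357.42 J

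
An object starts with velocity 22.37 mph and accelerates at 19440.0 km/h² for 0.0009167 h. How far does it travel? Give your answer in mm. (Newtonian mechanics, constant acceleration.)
d = v₀t + ½at² (with unit conversion) = 41170.0 mm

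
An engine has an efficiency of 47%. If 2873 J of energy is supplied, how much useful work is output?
W_out = η × W_in = 0.47 × 2873 = 1350.3 J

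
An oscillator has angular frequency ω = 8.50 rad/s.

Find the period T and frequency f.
T = 2π/ω = 2π/8.5 = 0.7392 s; f = ω/2π = 1.353 Hz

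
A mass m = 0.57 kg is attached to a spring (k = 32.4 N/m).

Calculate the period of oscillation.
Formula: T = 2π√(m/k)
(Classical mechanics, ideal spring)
T = 2π√(m/k) = 2π√(0.57/32.4) = 0.8334 s; f = 1/T = 1.2 Hz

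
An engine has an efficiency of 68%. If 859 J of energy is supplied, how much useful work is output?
W_out = η × W_in = 0.68 × 859 = 584.12 J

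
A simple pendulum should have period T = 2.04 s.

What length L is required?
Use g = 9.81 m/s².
T = 2π√(L/g) → L = g(T/2π)² = 9.81×(2.04/2π)² = 1.034 m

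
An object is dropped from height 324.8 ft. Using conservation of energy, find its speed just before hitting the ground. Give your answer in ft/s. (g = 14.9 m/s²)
mgh = ½mv² → v = √(2gh) = √(2×14.9×99) = 54.32 m/s = 178.2 ft/s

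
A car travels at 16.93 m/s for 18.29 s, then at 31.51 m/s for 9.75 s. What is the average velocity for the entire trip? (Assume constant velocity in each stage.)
d₁ = v₁t₁ = 16.93 × 18.29 = 309.65 m
d₂ = v₂t₂ = 31.51 × 9.75 = 307.223 m
d_total = 616.87 m, t_total = 28.04 s
v_avg = d_total/t_total = 616.87/28.04 = 22.0 m/s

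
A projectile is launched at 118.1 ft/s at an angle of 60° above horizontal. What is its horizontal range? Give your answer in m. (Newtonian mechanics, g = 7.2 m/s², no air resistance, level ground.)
R = v₀² sin(2θ) / g (with unit conversion) = 155.9 m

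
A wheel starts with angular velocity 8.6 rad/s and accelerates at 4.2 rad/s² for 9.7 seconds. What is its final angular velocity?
ω = ω₀ + αt = 8.6 + 4.2 × 9.7 = 49.34 rad/s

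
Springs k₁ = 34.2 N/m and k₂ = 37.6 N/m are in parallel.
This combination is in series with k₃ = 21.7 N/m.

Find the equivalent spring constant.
k₁₂ = k₁ + k₂ = 71.8 N/m (parallel)
1/k_eq = 1/k₁₂ + 1/k₃ → k_eq = 16.66 N/m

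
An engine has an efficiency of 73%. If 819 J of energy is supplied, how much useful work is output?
W_out = η × W_in = 0.73 × 819 = 597.87 J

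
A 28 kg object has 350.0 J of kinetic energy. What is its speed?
KE = ½mv² → v = √(2KE/m) = √(2×350.0/28) = 5.0 m/s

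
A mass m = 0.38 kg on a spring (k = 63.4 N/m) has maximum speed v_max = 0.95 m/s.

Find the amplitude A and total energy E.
½mv²_max = ½kA² → A = v_max√(m/k) = 0.95×√(0.38/63.4) = 0.07355 m = 7.355 cm
E = ½mv²_max = ½×0.38×0.95² = 0.1715 J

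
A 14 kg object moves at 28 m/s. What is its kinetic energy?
KE = ½mv² = ½×14×28² = 5488.0 J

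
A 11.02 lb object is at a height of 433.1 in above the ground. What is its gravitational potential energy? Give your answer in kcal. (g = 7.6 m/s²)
PE = mgh = 4.999 kg × 7.6 m/s² × 11 m = 417.9 J = 0.09988 kcal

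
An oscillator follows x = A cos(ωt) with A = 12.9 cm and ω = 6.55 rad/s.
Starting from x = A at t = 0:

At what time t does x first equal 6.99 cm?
cos(ωt) = x/A = 6.99/12.9 = 0.5419
ωt = arccos(0.5419) = 0.9981 rad
t = 0.9981/6.55 = 0.1524 s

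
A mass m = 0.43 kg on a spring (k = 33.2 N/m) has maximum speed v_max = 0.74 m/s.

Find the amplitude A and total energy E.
½mv²_max = ½kA² → A = v_max√(m/k) = 0.74×√(0.43/33.2) = 0.08422 m = 8.422 cm
E = ½mv²_max = ½×0.43×0.74² = 0.1177 J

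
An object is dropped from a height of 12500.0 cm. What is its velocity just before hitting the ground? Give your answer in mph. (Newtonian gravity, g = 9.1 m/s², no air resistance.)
v = √(2gh) (with unit conversion) = 106.7 mph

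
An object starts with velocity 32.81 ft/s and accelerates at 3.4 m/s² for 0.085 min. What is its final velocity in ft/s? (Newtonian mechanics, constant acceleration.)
v = v₀ + at (with unit conversion) = 89.7 ft/s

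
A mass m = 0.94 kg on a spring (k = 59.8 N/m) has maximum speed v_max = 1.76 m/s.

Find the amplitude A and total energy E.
½mv²_max = ½kA² → A = v_max√(m/k) = 1.76×√(0.94/59.8) = 0.2207 m = 22.07 cm
E = ½mv²_max = ½×0.94×1.76² = 1.456 J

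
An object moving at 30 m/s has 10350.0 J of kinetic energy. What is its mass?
KE = ½mv² → m = 2KE/v² = 2×10350.0/30² = 23.0 kg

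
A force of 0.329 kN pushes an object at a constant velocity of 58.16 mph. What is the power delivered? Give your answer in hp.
P = Fv = 329 N × 26 m/s = 8554 W = 11.47 hp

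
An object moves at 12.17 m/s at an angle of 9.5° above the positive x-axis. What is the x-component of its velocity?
vₓ = v cos(θ) = 12.17 × cos(9.5°) = 12.0 m/s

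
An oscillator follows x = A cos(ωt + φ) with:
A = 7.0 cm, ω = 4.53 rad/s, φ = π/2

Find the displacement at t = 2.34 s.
x = A cos(ωt + φ) = 7.0×cos(4.53×2.34 + π/2) = 6.46 cm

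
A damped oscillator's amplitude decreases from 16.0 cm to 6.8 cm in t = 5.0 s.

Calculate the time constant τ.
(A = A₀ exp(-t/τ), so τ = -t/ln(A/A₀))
A/A₀ = 6.8/16.0 = 0.425; ln(A/A₀) = -0.8557
τ = −t/ln(A/A₀) = −5.0/-0.8557 = 5.843 s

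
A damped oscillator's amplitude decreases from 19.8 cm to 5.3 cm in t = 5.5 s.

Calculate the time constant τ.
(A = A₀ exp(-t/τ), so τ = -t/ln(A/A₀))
A/A₀ = 5.3/19.8 = 0.2677; ln(A/A₀) = -1.318
τ = −t/ln(A/A₀) = −5.5/-1.318 = 4.173 s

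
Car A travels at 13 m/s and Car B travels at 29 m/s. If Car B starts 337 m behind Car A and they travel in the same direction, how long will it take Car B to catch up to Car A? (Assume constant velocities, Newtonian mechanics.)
Relative speed: v_rel = 29 - 13 = 16 m/s
Time to catch: t = d₀/v_rel = 337/16 = 21.06 s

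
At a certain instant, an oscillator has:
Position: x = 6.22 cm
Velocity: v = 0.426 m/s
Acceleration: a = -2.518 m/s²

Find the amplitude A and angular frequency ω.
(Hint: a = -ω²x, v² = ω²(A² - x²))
a = −ω²x → ω = √(|a|/x) = √(2.518/0.0622) = 6.363 rad/s
v² = ω²(A² − x²) → A = √(x² + v²/ω²) = √(0.0622² + 0.426²/6.363²) = 0.09139 m = 9.139 cm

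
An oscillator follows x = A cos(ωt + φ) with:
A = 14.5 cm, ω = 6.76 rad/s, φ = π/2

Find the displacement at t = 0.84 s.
x = A cos(ωt + φ) = 14.5×cos(6.76×0.84 + π/2) = 8.244 cm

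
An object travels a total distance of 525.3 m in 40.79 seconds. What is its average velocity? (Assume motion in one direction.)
v_avg = Δd / Δt = 525.3 / 40.79 = 12.88 m/s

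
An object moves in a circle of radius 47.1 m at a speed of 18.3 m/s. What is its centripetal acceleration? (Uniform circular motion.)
a_c = v²/r = 18.3²/47.1 = 334.89/47.1 = 7.11 m/s²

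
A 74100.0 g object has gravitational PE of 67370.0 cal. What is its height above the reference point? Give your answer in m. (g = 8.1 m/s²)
PE = mgh → h = PE/(mg) = 2.819e+05 J / (74.1 kg × 8.1 m/s²) = 469.6 m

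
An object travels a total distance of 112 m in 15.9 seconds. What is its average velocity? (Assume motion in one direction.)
v_avg = Δd / Δt = 112 / 15.9 = 7.04 m/s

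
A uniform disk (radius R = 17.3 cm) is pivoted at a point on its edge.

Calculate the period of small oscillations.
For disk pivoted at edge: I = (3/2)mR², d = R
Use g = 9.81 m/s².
I/m = (3/2)R² = 0.04489 m²; d = R = 0.173 m
T = 2π√((3/2)R²/(gR)) = 2π√(3R/(2g)) = 1.022 s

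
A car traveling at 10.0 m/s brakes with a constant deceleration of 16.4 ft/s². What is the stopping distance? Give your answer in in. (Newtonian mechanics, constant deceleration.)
d = v₀² / (2a) (with unit conversion) = 393.8 in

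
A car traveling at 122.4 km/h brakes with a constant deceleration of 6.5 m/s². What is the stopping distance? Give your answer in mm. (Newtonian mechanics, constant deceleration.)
d = v₀² / (2a) (with unit conversion) = 88920.0 mm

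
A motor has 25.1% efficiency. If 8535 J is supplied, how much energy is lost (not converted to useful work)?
W_out = η × W_in = 0.251×8535 = 2142.3 J
W_lost = W_in − W_out = 8535 − 2142.3 = 6392.7 J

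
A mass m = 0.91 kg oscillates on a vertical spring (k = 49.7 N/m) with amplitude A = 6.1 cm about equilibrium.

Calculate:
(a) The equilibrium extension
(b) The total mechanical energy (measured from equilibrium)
x_eq = mg/k = 0.91×9.81/49.7 = 0.1796 m = 17.96 cm
E = ½kA² = ½×49.7×(0.061)² = 0.09247 J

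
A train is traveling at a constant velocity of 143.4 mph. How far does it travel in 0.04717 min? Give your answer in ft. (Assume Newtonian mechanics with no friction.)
d = vt (with unit conversion) = 595.2 ft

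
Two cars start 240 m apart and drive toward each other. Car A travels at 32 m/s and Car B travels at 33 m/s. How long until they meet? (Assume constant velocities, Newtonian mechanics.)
Combined speed: v_combined = 32 + 33 = 65 m/s
Time to meet: t = d/65 = 240/65 = 3.69 s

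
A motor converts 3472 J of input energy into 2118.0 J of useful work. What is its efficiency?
η = W_out/W_in = 2118.0/3472 = 0.61 = 61.0%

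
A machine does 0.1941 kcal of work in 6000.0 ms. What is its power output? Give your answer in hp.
P = W/t = 812.1 J / 6 s = 135.4 W = 0.1815 hp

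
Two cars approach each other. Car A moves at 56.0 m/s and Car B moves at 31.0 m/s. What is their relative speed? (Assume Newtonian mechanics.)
v_rel = v_A + v_B = 56.0 + 31.0 = 87.0 m/s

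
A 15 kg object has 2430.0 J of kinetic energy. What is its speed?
KE = ½mv² → v = √(2KE/m) = √(2×2430.0/15) = 18.0 m/s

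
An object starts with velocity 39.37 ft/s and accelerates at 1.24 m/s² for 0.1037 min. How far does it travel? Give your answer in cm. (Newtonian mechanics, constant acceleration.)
d = v₀t + ½at² (with unit conversion) = 9867.0 cm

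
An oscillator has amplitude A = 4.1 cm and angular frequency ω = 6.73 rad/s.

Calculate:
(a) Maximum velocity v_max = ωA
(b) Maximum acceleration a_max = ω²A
v_max = ωA = 6.73×0.041 = 0.2759 m/s
a_max = ω²A = 6.73²×0.041 = 1.857 m/s²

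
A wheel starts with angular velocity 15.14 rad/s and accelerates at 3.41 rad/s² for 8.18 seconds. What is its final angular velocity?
ω = ω₀ + αt = 15.14 + 3.41 × 8.18 = 43.03 rad/s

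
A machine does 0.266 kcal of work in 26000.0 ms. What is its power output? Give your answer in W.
P = W/t = 1113 J / 26 s = 42.81 W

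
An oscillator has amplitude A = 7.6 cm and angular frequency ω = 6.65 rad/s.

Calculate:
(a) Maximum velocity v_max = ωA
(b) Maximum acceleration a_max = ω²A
v_max = ωA = 6.65×0.076 = 0.5054 m/s
a_max = ω²A = 6.65²×0.076 = 3.361 m/s²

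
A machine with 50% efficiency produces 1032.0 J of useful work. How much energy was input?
W_in = W_out/η = 1032.0/0.5 = 2064.0 J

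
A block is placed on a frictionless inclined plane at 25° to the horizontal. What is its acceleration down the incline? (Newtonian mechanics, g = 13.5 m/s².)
a = g sin(θ) = 13.5 × sin(25°) = 13.5 × 0.4226 = 5.71 m/s²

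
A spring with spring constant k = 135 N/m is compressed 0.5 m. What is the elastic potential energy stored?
PE = ½kx² = ½×135×0.5² = 16.88 J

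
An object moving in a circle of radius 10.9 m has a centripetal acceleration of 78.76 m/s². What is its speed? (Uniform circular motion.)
v = √(a_c × r) = √(78.76 × 10.9) = 29.3 m/s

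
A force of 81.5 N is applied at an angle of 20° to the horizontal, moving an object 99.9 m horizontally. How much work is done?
W = Fd cosθ = 81.5×99.9×cos(20°) = 7650.8 J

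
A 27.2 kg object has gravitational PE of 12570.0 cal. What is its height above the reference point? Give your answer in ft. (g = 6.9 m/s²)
PE = mgh → h = PE/(mg) = 5.259e+04 J / (27.2 kg × 6.9 m/s²) = 280.2 m = 919.4 ft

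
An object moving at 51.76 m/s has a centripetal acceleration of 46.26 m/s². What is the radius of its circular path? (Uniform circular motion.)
r = v²/a_c = 51.76²/46.26 = 57.91 m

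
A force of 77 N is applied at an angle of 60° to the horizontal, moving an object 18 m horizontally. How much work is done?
W = Fd cosθ = 77×18×cos(60°) = 693.0 J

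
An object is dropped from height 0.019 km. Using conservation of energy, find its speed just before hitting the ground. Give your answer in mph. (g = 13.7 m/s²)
mgh = ½mv² → v = √(2gh) = √(2×13.7×19) = 22.82 m/s = 51.04 mph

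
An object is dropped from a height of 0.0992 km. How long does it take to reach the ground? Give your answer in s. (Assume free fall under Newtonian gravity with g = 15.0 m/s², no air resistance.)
t = √(2h/g) (with unit conversion) = 3.637 s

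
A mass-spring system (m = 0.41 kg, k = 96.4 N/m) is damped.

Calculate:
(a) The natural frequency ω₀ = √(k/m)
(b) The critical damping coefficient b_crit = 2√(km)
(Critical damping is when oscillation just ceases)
ω₀ = √(k/m) = √(96.4/0.41) = 15.33 rad/s
b_crit = 2√(km) = 2√(96.4×0.41) = 12.57 kg/s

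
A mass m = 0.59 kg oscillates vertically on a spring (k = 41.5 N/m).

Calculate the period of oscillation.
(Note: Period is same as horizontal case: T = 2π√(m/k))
T = 2π√(m/k) = 2π√(0.59/41.5) = 0.7492 s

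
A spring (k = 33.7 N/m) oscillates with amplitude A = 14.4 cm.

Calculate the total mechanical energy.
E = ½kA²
E = ½kA² = ½×33.7×(0.144)² = 0.3494 J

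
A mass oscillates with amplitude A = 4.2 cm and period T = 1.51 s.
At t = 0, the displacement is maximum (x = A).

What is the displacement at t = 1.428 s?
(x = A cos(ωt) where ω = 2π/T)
ω = 2π/T = 2π/1.51 = 4.161 rad/s
x = A cos(ωt) = 4.2×cos(4.161×1.428) = 3.958 cm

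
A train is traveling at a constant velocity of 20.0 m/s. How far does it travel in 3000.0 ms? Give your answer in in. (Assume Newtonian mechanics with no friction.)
d = vt (with unit conversion) = 2362.0 in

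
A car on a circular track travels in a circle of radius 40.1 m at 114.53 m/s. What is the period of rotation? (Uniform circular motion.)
T = 2πr/v = 2π×40.1/114.53 = 2.2 s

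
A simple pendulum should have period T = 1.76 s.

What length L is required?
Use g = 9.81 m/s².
T = 2π√(L/g) → L = g(T/2π)² = 9.81×(1.76/2π)² = 0.7697 m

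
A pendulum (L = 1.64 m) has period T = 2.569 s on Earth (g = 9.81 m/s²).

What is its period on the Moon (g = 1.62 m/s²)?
T = 2π√(L/g), so T_moon/T_earth = √(g_earth/g_moon)
T_moon = 2π√(1.64/1.62) = 6.322 s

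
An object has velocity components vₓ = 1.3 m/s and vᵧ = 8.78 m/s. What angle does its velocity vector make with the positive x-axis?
θ = arctan(vᵧ/vₓ) = arctan(8.78/1.3) = 81.58°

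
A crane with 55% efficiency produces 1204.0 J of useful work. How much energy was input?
W_in = W_out/η = 1204.0/0.55 = 2189.1 J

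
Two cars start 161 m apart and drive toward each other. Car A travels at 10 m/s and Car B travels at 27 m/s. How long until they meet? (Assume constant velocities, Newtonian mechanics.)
Combined speed: v_combined = 10 + 27 = 37 m/s
Time to meet: t = d/37 = 161/37 = 4.35 s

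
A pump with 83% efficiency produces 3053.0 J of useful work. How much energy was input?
W_in = W_out/η = 3053.0/0.83 = 3678.3 J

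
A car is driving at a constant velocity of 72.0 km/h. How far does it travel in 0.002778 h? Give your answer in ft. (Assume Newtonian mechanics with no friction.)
d = vt (with unit conversion) = 656.2 ft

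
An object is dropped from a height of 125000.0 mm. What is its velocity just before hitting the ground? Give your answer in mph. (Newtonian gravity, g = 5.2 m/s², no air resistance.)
v = √(2gh) (with unit conversion) = 80.65 mph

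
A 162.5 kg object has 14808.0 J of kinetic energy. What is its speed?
KE = ½mv² → v = √(2KE/m) = √(2×14808.0/162.5) = 13.5 m/s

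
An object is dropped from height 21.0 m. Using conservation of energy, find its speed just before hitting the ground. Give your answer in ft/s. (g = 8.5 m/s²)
mgh = ½mv² → v = √(2gh) = √(2×8.5×21) = 18.89 m/s = 61.99 ft/s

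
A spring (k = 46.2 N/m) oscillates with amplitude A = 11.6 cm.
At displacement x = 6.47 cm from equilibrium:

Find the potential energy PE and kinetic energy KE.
E_total = ½kA² = ½×46.2×(0.116)² = 0.3108 J
PE = ½kx² = ½×46.2×(0.0647)² = 0.0967 J
KE = E_total − PE = 0.2141 J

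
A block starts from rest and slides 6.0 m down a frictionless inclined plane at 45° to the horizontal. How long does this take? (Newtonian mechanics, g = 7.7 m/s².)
a = g sin(θ) = 7.7 × sin(45°) = 5.44 m/s²
t = √(2d/a) = √(2 × 6.0 / 5.44) = 1.48 s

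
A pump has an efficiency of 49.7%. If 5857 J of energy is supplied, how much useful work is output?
W_out = η × W_in = 0.497 × 5857 = 2910.9 J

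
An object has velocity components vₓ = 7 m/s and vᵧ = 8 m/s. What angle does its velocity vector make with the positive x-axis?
θ = arctan(vᵧ/vₓ) = arctan(8/7) = 48.81°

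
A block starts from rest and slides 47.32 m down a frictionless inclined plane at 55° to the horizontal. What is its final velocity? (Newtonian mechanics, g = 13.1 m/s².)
a = g sin(θ) = 13.1 × sin(55°) = 10.73 m/s²
v = √(2ad) = √(2 × 10.73 × 47.32) = 31.87 m/s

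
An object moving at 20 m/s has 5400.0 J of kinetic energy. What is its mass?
KE = ½mv² → m = 2KE/v² = 2×5400.0/20² = 27.0 kg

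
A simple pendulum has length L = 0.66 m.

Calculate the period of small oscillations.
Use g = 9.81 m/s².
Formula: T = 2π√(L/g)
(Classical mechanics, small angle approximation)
T = 2π√(L/g) = 2π√(0.66/9.81) = 1.63 s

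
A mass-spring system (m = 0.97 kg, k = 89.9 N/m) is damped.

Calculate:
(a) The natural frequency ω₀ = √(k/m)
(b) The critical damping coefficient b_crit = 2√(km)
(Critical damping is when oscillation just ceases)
ω₀ = √(k/m) = √(89.9/0.97) = 9.627 rad/s
b_crit = 2√(km) = 2√(89.9×0.97) = 18.68 kg/s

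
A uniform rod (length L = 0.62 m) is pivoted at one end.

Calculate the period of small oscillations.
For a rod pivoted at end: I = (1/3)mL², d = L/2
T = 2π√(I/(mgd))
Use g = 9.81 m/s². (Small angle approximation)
I/m = (1/3)L² = 0.1281 m²; d = L/2 = 0.31 m
T = 2π√(I/(mgd)) = 2π√(0.1281/(9.81×0.31)) = 1.29 s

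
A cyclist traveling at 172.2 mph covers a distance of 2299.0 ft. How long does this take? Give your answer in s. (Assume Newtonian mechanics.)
t = d/v (with unit conversion) = 9.103 s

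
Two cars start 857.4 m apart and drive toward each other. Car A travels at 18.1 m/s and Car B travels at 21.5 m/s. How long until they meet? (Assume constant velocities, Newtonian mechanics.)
Combined speed: v_combined = 18.1 + 21.5 = 39.6 m/s
Time to meet: t = d/39.6 = 857.4/39.6 = 21.65 s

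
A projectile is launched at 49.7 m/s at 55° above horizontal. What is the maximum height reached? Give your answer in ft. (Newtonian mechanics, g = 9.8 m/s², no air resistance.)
H = v₀²sin²(θ)/(2g) (with unit conversion) = 277.4 ft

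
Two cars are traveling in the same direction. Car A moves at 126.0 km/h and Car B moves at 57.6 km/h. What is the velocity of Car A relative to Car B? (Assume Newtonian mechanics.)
v_rel = v_A - v_B = 126.0 - 57.6 = 68.4 km/h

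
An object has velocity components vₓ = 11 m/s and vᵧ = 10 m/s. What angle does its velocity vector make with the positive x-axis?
θ = arctan(vᵧ/vₓ) = arctan(10/11) = 42.27°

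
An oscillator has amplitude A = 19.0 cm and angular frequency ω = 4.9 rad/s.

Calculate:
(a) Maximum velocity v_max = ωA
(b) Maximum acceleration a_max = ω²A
v_max = ωA = 4.9×0.19 = 0.931 m/s
a_max = ω²A = 4.9²×0.19 = 4.562 m/s²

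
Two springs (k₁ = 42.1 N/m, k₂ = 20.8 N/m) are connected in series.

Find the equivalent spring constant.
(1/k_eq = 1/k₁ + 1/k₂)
1/k_eq = 1/42.1 + 1/20.8 = 0.07183; k_eq = 13.92 N/m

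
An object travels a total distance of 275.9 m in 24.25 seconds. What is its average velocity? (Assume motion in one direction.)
v_avg = Δd / Δt = 275.9 / 24.25 = 11.38 m/s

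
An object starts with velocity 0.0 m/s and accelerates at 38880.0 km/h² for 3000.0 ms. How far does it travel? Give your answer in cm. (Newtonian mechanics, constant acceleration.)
d = v₀t + ½at² (with unit conversion) = 1350.0 cm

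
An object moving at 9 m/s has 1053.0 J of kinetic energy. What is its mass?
KE = ½mv² → m = 2KE/v² = 2×1053.0/9² = 26.0 kg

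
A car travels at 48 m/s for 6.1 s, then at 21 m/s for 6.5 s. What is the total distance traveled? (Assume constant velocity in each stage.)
d₁ = v₁t₁ = 48 × 6.1 = 292.8 m
d₂ = v₂t₂ = 21 × 6.5 = 136.5 m
d_total = 292.8 + 136.5 = 429.3 m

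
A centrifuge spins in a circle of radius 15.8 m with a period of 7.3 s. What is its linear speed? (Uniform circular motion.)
v = 2πr/T = 2π×15.8/7.3 = 13.6 m/s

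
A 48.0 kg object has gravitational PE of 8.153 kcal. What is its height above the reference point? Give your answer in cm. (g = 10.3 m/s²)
PE = mgh → h = PE/(mg) = 3.411e+04 J / (48 kg × 10.3 m/s²) = 69 m = 6900.0 cm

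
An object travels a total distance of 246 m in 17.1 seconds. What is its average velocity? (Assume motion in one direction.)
v_avg = Δd / Δt = 246 / 17.1 = 14.39 m/s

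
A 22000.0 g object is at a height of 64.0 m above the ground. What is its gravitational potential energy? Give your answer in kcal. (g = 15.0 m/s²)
PE = mgh = 22 kg × 15.0 m/s² × 64 m = 2.112e+04 J = 5.048 kcal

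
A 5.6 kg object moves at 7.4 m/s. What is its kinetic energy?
KE = ½mv² = ½×5.6×7.4² = 153.328 J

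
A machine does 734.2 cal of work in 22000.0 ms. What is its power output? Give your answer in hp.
P = W/t = 3072 J / 22 s = 139.6 W = 0.1872 hp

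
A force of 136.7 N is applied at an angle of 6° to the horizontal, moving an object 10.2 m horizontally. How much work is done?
W = Fd cosθ = 136.7×10.2×cos(6°) = 1386.7 J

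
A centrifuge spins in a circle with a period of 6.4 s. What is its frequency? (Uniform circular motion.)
f = 1/T = 1/6.4 = 0.1562 Hz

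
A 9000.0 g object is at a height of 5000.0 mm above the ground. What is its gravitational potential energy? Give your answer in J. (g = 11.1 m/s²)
PE = mgh = 9 kg × 11.1 m/s² × 5 m = 499.5 J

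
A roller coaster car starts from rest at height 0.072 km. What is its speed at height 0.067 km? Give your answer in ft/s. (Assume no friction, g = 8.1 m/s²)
mgh₁ = ½mv₂² + mgh₂ → v₂ = √(2g(h₁−h₂)) = √(2×8.1×(72−67)) = 9 m/s = 29.53 ft/s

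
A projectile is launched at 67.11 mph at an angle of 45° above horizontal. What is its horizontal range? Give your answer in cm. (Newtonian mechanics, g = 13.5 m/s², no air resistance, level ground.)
R = v₀² sin(2θ) / g (with unit conversion) = 6667.0 cm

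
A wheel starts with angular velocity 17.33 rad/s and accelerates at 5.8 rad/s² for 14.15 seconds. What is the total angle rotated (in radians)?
θ = ω₀t + ½αt² = 17.33×14.15 + ½×5.8×14.15² = 825.86 rad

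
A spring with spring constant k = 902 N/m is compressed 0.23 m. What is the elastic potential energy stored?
PE = ½kx² = ½×902×0.23² = 23.86 J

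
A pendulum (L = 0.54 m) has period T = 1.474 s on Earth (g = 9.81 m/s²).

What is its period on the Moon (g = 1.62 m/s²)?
T = 2π√(L/g), so T_moon/T_earth = √(g_earth/g_moon)
T_moon = 2π√(0.54/1.62) = 3.628 s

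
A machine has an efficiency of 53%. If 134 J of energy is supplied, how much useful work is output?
W_out = η × W_in = 0.53 × 134 = 71.02 J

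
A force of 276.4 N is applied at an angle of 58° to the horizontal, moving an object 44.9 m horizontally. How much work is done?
W = Fd cosθ = 276.4×44.9×cos(58°) = 6576.5 J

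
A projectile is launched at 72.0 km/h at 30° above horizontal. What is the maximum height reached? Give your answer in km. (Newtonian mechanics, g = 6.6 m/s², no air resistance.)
H = v₀²sin²(θ)/(2g) (with unit conversion) = 0.007576 km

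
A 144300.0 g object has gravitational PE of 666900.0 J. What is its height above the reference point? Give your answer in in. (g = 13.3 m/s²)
PE = mgh → h = PE/(mg) = 6.669e+05 J / (144.3 kg × 13.3 m/s²) = 347.5 m = 13680.0 in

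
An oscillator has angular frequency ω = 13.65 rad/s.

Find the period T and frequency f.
T = 2π/ω = 2π/13.65 = 0.4603 s; f = ω/2π = 2.172 Hz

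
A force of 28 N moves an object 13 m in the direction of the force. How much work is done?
W = Fd = 28×13 = 364.0 J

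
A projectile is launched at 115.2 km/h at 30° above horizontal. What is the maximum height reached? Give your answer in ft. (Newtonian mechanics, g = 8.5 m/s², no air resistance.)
H = v₀²sin²(θ)/(2g) (with unit conversion) = 49.41 ft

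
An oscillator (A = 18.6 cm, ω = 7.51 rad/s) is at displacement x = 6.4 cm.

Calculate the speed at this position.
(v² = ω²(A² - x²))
v = ω√(A² − x²) = 7.51×√(0.186² − 0.064²) = 1.312 m/s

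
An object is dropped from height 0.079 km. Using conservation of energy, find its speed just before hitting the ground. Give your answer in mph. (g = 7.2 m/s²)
mgh = ½mv² → v = √(2gh) = √(2×7.2×79) = 33.73 m/s = 75.45 mph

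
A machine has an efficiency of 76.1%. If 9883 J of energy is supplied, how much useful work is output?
W_out = η × W_in = 0.761 × 9883 = 7521.0 J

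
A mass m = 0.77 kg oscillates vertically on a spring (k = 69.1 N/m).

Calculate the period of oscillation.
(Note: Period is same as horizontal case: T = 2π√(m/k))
T = 2π√(m/k) = 2π√(0.77/69.1) = 0.6633 s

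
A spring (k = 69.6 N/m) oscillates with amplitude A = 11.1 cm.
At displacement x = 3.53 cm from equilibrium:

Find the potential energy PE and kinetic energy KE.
E_total = ½kA² = ½×69.6×(0.111)² = 0.4288 J
PE = ½kx² = ½×69.6×(0.0353)² = 0.04336 J
KE = E_total − PE = 0.3854 J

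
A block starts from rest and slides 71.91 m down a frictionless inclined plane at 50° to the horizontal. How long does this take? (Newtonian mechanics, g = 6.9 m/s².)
a = g sin(θ) = 6.9 × sin(50°) = 5.29 m/s²
t = √(2d/a) = √(2 × 71.91 / 5.29) = 5.22 s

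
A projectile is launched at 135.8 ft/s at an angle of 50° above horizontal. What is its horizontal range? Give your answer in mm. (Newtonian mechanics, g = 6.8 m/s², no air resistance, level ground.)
R = v₀² sin(2θ) / g (with unit conversion) = 248100.0 mm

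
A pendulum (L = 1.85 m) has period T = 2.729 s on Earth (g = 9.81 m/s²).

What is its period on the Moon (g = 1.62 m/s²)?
T = 2π√(L/g), so T_moon/T_earth = √(g_earth/g_moon)
T_moon = 2π√(1.85/1.62) = 6.714 s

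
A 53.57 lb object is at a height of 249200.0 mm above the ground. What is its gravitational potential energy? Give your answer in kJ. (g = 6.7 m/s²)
PE = mgh = 24.3 kg × 6.7 m/s² × 249.2 m = 4.057e+04 J = 40.57 kJ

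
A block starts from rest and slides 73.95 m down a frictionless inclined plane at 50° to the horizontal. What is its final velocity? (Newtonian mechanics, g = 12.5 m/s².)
a = g sin(θ) = 12.5 × sin(50°) = 9.58 m/s²
v = √(2ad) = √(2 × 9.58 × 73.95) = 37.63 m/s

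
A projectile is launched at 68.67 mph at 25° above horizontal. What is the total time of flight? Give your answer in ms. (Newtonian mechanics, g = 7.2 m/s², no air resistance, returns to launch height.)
T = 2v₀sin(θ)/g (with unit conversion) = 3604.0 ms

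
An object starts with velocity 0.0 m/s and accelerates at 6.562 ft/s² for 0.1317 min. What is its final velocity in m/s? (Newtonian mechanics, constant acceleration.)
v = v₀ + at (with unit conversion) = 15.8 m/s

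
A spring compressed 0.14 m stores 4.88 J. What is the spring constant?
PE = ½kx² → k = 2PE/x² = 2×4.88/0.14² = 498.0 N/m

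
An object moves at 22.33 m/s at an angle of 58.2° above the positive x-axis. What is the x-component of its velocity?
vₓ = v cos(θ) = 22.33 × cos(58.2°) = 11.77 m/s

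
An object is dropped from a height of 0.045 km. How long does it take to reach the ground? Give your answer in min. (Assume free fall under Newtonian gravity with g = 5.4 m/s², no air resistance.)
t = √(2h/g) (with unit conversion) = 0.06804 min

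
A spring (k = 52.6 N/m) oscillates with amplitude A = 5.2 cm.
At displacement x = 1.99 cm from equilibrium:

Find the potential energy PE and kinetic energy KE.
E_total = ½kA² = ½×52.6×(0.052)² = 0.07112 J
PE = ½kx² = ½×52.6×(0.0199)² = 0.01042 J
KE = E_total − PE = 0.0607 J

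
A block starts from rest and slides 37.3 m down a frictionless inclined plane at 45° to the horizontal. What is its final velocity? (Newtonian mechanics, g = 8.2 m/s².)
a = g sin(θ) = 8.2 × sin(45°) = 5.8 m/s²
v = √(2ad) = √(2 × 5.8 × 37.3) = 20.8 m/s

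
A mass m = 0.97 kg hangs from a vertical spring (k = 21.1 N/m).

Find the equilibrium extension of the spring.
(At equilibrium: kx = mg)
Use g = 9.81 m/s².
x_eq = mg/k = 0.97×9.81/21.1 = 0.451 m = 45.1 cm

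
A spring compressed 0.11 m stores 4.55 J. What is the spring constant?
PE = ½kx² → k = 2PE/x² = 2×4.55/0.11² = 752.1 N/m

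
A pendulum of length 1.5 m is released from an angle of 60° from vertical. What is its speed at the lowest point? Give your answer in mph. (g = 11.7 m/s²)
h = L(1 − cosθ) = 1.5×(1 − cos60°) = 0.75 m
v = √(2gh) = √(2×11.7×0.75) = 4.189 m/s = 9.371 mph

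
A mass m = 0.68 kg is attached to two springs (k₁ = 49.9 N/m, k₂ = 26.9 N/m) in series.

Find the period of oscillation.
k_eq = k₁k₂/(k₁+k₂) = 17.48 N/m
T = 2π√(m/k_eq) = 2π√(0.68/17.48) = 1.239 s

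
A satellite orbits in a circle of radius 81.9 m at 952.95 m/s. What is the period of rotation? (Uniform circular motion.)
T = 2πr/v = 2π×81.9/952.95 = 0.54 s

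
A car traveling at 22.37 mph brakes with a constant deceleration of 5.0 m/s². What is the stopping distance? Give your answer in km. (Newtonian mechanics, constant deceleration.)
d = v₀² / (2a) (with unit conversion) = 0.01 km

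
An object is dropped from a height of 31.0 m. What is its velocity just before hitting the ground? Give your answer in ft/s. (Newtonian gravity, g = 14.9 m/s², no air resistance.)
v = √(2gh) (with unit conversion) = 99.72 ft/s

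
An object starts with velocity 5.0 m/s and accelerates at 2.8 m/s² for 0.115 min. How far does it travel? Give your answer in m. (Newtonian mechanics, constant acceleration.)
d = v₀t + ½at² (with unit conversion) = 101.2 m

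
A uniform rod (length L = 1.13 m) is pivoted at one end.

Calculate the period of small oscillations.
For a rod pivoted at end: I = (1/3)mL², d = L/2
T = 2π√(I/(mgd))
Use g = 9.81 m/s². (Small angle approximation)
I/m = (1/3)L² = 0.4256 m²; d = L/2 = 0.565 m
T = 2π√(I/(mgd)) = 2π√(0.4256/(9.81×0.565)) = 1.741 s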